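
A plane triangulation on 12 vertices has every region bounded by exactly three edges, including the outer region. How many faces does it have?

20

In a plane triangulation 3F = 2E and V − E + F = 2, so F = 2V − 4 = 2·12 − 4 = 20.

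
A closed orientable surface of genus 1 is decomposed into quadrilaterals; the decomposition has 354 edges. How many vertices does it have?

χ = 2 − 2·1 = 0, and every face is a square so 4F = 2E.
F = 2E/4 = 177. Then V = 0 + E − F = 0 + 354 − 177 = 177.

177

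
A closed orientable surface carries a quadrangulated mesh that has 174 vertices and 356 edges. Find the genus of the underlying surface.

Every face is a square and each edge borders two faces, so 4F = 2·356, giving F = 178.
χ = V − E + F = 174 − 356 + 178 = -4.
For a closed orientable surface χ = 2 − 2g, so g = (2 − (-4))/2 = 3.

3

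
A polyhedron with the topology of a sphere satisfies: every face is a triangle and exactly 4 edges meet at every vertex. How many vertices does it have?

Each face has 3 edges and each edge borders two faces, so 2E = 3F.
Each vertex has degree 4, so 4V = 2E and hence V = 3F/4.
Euler: V − E + F = 2 ⇒ (3F/4) − (3F/2) + F = 2.
Multiply by 8: (6 − 12 + 8)F = 16, i.e. 2F = 16.
So F = 8, E = 3·8/2 = 12, V = 3·8/4 = 6.

6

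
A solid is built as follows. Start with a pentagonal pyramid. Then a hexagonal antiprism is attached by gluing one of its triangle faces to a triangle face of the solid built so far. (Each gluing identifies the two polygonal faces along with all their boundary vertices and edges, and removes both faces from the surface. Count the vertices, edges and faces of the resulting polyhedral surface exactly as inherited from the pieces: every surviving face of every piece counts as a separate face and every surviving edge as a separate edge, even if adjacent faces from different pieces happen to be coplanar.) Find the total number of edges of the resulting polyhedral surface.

31

A pentagonal pyramid: V=6, E=10, F=6.
Attach a hexagonal antiprism (V=12, E=24, F=14) along a 3-gon: merge 3 vertices and 3 edges, delete both glued faces → V=15, E=31, F=18.
Check: V − E + F = 15 − 31 + 18 = 2.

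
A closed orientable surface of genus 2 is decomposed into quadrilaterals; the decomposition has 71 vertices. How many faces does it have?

χ = 2 − 2·2 = -2, and every face is a square so 4F = 2E.
V − E + F = -2 with E = 4F/2 gives 71 − (4/2 − 1)·F = -2, so F = 73 and E = 146.

73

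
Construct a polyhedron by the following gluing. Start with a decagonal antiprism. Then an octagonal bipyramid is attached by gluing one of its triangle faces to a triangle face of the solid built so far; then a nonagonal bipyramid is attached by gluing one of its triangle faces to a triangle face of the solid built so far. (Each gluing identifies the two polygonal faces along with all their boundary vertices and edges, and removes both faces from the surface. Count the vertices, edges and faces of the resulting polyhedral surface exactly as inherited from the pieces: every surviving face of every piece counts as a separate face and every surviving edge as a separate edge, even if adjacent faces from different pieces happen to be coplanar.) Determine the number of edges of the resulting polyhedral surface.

85

A decagonal antiprism: V=20, E=40, F=22.
Attach an octagonal bipyramid (V=10, E=24, F=16) along a 3-gon: merge 3 vertices and 3 edges, delete both glued faces → V=27, E=61, F=36.
Attach a nonagonal bipyramid (V=11, E=27, F=18) along a 3-gon: merge 3 vertices and 3 edges, delete both glued faces → V=35, E=85, F=52.
Check: V − E + F = 35 − 85 + 52 = 2.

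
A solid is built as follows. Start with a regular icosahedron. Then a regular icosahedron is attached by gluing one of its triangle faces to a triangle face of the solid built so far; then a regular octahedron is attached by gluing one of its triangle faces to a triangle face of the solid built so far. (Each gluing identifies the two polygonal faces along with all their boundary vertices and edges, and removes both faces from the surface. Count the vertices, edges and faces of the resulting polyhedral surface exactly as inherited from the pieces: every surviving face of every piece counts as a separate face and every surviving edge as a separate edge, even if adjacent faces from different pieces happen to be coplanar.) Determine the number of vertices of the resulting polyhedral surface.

A regular icosahedron: V=12, E=30, F=20.
Attach a regular icosahedron (V=12, E=30, F=20) along a 3-gon: merge 3 vertices and 3 edges, delete both glued faces → V=21, E=57, F=38.
Attach a regular octahedron (V=6, E=12, F=8) along a 3-gon: merge 3 vertices and 3 edges, delete both glued faces → V=24, E=66, F=44.
Check: V − E + F = 24 − 66 + 44 = 2.

24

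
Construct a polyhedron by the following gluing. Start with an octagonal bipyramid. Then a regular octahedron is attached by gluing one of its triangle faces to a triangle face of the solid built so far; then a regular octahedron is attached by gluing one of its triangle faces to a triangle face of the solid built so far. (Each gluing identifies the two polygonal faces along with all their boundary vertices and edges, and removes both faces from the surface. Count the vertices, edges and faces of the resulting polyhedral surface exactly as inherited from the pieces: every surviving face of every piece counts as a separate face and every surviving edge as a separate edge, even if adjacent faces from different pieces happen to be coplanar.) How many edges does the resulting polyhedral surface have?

42

An octagonal bipyramid: V=10, E=24, F=16.
Attach a regular octahedron (V=6, E=12, F=8) along a 3-gon: merge 3 vertices and 3 edges, delete both glued faces → V=13, E=33, F=22.
Attach a regular octahedron (V=6, E=12, F=8) along a 3-gon: merge 3 vertices and 3 edges, delete both glued faces → V=16, E=42, F=28.
Check: V − E + F = 16 − 42 + 28 = 2.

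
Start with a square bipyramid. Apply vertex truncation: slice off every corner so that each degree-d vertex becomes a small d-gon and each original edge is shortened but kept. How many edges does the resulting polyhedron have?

The base solid has V = 6, E = 12, F = 8.
Truncation replaces each original edge-end by a new vertex, so V′ = 2E = 24.
Each original edge survives, and each old vertex of degree d contributes d new edges; summing degrees gives Σd = 2E, so E′ = E + 2E = 3E = 36.
Each original face survives and each original vertex becomes one new face: F′ = F + V = 14.

36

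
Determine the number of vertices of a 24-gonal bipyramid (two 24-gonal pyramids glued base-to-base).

26

A bipyramid over an n-gon has 2n triangular faces and n + 2 vertices: V = 24 + 2 = 26, E = 3·24 = 72, F = 2·24 = 48.
Check: V − E + F = 26 − 72 + 48 = 2.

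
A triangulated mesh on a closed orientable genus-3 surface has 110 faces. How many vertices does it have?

51

χ = 2 − 2·3 = -4, and every face is a triangle so 3F = 2E.
E = 3·110/2 = 165. Then V = -4 + E − F = -4 + 165 − 110 = 51.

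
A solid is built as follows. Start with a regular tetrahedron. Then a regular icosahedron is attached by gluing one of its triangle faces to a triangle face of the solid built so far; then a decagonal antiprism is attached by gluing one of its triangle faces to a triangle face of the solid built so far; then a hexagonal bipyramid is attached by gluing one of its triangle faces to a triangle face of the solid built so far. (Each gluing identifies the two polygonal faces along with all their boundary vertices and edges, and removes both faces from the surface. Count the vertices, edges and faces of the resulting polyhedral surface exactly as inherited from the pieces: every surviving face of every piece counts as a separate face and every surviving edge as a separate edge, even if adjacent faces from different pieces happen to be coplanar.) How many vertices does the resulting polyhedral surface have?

A regular tetrahedron: V=4, E=6, F=4.
Attach a regular icosahedron (V=12, E=30, F=20) along a 3-gon: merge 3 vertices and 3 edges, delete both glued faces → V=13, E=33, F=22.
Attach a decagonal antiprism (V=20, E=40, F=22) along a 3-gon: merge 3 vertices and 3 edges, delete both glued faces → V=30, E=70, F=42.
Attach a hexagonal bipyramid (V=8, E=18, F=12) along a 3-gon: merge 3 vertices and 3 edges, delete both glued faces → V=35, E=85, F=52.
Check: V − E + F = 35 − 85 + 52 = 2.

35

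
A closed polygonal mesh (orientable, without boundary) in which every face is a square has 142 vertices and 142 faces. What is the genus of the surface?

1

Every face is a square, so 2E = 4·142 = 568, giving E = 284.
χ = V − E + F = 142 − 284 + 142 = 0.
For a closed orientable surface χ = 2 − 2g, so g = (2 − (0))/2 = 1.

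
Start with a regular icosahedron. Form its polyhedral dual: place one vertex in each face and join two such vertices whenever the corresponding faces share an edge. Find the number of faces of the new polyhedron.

12

The base solid has V = 12, E = 30, F = 20.
The dual swaps V and F and preserves E: V′ = F = 20, E′ = E = 30, F′ = V = 12.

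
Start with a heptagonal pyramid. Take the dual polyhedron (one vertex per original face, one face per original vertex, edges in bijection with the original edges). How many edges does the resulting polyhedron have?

The base solid has V = 8, E = 14, F = 8.
The dual swaps V and F and preserves E: V′ = F = 8, E′ = E = 14, F′ = V = 8.

14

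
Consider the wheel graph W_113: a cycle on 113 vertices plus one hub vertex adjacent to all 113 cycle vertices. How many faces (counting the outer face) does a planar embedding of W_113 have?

114

W_113 has V = 113 + 1 = 114 vertices and E = 2·113 = 226 edges.
By Euler's formula F = 2 − V + E = 2 − 114 + 226 = 114.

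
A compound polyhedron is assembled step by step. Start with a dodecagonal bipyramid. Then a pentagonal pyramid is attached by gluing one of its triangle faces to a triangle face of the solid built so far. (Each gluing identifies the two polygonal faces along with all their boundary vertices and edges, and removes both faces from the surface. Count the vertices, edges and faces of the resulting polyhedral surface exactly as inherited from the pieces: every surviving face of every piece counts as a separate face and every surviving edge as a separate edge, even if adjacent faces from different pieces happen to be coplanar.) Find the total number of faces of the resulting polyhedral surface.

A dodecagonal bipyramid: V=14, E=36, F=24.
Attach a pentagonal pyramid (V=6, E=10, F=6) along a 3-gon: merge 3 vertices and 3 edges, delete both glued faces → V=17, E=43, F=28.
Check: V − E + F = 17 − 43 + 28 = 2.

28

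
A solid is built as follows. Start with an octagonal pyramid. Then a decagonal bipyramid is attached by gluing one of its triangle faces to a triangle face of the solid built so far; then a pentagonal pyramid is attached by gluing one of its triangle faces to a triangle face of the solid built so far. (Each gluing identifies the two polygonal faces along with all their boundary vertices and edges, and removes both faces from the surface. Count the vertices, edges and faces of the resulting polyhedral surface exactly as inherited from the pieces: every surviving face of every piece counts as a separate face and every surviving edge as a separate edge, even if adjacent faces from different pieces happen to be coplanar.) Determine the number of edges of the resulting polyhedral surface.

50

An octagonal pyramid: V=9, E=16, F=9.
Attach a decagonal bipyramid (V=12, E=30, F=20) along a 3-gon: merge 3 vertices and 3 edges, delete both glued faces → V=18, E=43, F=27.
Attach a pentagonal pyramid (V=6, E=10, F=6) along a 3-gon: merge 3 vertices and 3 edges, delete both glued faces → V=21, E=50, F=31.
Check: V − E + F = 21 − 50 + 31 = 2.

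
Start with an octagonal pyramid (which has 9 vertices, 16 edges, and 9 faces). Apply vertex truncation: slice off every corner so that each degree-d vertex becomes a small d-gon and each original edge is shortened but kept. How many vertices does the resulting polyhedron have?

Truncation replaces each original edge-end by a new vertex, so V′ = 2E = 32.
Each original edge survives, and each old vertex of degree d contributes d new edges; summing degrees gives Σd = 2E, so E′ = E + 2E = 3E = 48.
Each original face survives and each original vertex becomes one new face: F′ = F + V = 18.

32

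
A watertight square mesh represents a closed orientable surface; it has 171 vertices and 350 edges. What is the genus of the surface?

3

Every face is a square and each edge borders two faces, so 4F = 2·350, giving F = 175.
χ = V − E + F = 171 − 350 + 175 = -4.
For a closed orientable surface χ = 2 − 2g, so g = (2 − (-4))/2 = 3.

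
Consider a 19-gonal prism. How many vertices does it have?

38

A prism on an n-gon has two n-gon bases and n rectangular sides: V = 2·19 = 38, E = 3·19 = 57, F = 19 + 2 = 21.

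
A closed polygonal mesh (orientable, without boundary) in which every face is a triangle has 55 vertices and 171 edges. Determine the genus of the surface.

2

Every face is a triangle and each edge borders two faces, so 3F = 2·171, giving F = 114.
χ = V − E + F = 55 − 171 + 114 = -2.
For a closed orientable surface χ = 2 − 2g, so g = (2 − (-2))/2 = 2.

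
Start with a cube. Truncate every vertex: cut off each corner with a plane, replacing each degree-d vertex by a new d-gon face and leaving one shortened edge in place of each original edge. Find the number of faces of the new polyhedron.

14

The base solid has V = 8, E = 12, F = 6.
Truncation replaces each original edge-end by a new vertex, so V′ = 2E = 24.
Each original edge survives, and each old vertex of degree d contributes d new edges; summing degrees gives Σd = 2E, so E′ = E + 2E = 3E = 36.
Each original face survives and each original vertex becomes one new face: F′ = F + V = 14.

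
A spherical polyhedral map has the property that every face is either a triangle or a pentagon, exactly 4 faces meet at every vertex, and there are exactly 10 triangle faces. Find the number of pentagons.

Let x be the number of pentagons; then F = 10 + x.
Edge–face incidences: 2E = 3·10 + 5·x = 30 + 5x.
Every vertex has degree 4, so 4V = 2E.
Euler: V − E + F = 2 ⇒ (2E)/4 − E + (10 + x) = 2.
Multiply by 8: 2·(2E) − 4·(2E) + 8·(10 + x) = 16, i.e. 80 + 8x − 2·(30 + 5x) = 16.
Collecting terms: −2x + 20 = 16, so −2x = −4, so x = 2.
Then 2E = 30 + 5·2 = 40, so E = 20, V = 2E/4 = 10, F = 10 + 2 = 12.

2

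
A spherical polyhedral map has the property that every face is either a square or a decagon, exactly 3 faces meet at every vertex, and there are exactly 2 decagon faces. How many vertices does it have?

Let x be the number of squares; then F = 2 + x.
Edge–face incidences: 2E = 10·2 + 4·x = 20 + 4x.
Every vertex has degree 3, so 3V = 2E.
Euler: V − E + F = 2 ⇒ (2E)/3 − E + (2 + x) = 2.
Multiply by 6: 2·(2E) − 3·(2E) + 6·(2 + x) = 12, i.e. 12 + 6x − (20 + 4x) = 12.
Collecting terms: 2x − 8 = 12, so 2x = 20, so x = 10.
Then 2E = 20 + 4·10 = 60, so E = 30, V = 2E/3 = 20, F = 2 + 10 = 12.

20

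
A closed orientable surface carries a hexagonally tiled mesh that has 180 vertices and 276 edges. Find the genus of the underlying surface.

3

Every face is a hexagon and each edge borders two faces, so 6F = 2·276, giving F = 92.
χ = V − E + F = 180 − 276 + 92 = -4.
For a closed orientable surface χ = 2 − 2g, so g = (2 − (-4))/2 = 3.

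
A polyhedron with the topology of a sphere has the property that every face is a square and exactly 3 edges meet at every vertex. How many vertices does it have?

Each face has 4 edges and each edge borders two faces, so 2E = 4F.
Each vertex has degree 3, so 3V = 2E and hence V = 4F/3.
Euler: V − E + F = 2 ⇒ (4F/3) − (4F/2) + F = 2.
Multiply by 6: (8 − 12 + 6)F = 12, i.e. 2F = 12.
So F = 6, E = 4·6/2 = 12, V = 4·6/3 = 8.

8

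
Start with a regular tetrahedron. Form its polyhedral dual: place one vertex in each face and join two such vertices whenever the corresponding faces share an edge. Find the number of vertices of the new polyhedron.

4

The base solid has V = 4, E = 6, F = 4.
The dual swaps V and F and preserves E: V′ = F = 4, E′ = E = 6, F′ = V = 4.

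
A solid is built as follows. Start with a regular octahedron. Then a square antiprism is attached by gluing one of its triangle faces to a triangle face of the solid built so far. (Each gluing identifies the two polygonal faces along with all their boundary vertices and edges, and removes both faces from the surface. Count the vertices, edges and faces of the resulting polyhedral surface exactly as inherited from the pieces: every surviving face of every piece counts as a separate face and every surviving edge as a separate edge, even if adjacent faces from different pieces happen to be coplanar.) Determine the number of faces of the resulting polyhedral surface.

A regular octahedron: V=6, E=12, F=8.
Attach a square antiprism (V=8, E=16, F=10) along a 3-gon: merge 3 vertices and 3 edges, delete both glued faces → V=11, E=25, F=16.
Check: V − E + F = 11 − 25 + 16 = 2.

16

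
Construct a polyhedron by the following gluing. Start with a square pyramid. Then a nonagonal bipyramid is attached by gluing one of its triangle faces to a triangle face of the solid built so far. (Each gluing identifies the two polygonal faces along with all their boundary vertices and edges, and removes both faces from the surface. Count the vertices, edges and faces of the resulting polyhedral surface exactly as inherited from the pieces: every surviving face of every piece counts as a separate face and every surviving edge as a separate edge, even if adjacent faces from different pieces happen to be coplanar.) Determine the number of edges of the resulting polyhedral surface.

32

A square pyramid: V=5, E=8, F=5.
Attach a nonagonal bipyramid (V=11, E=27, F=18) along a 3-gon: merge 3 vertices and 3 edges, delete both glued faces → V=13, E=32, F=21.
Check: V − E + F = 13 − 32 + 21 = 2.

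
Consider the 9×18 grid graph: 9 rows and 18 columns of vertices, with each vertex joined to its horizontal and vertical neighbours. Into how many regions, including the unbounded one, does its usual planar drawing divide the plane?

137

The grid has V = 9·18 = 162 vertices and E = 9·17 + 18·8 = 297 edges.
F = 2 − V + E = 2 − 162 + 297 = 137.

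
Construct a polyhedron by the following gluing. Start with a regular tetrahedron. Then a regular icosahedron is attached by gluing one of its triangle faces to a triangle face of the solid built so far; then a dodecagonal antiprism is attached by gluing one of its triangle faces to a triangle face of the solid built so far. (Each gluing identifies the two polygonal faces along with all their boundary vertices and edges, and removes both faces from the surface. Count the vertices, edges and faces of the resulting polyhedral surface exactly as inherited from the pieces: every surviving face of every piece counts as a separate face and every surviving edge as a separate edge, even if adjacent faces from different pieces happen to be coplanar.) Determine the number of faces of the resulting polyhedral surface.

46

A regular tetrahedron: V=4, E=6, F=4.
Attach a regular icosahedron (V=12, E=30, F=20) along a 3-gon: merge 3 vertices and 3 edges, delete both glued faces → V=13, E=33, F=22.
Attach a dodecagonal antiprism (V=24, E=48, F=26) along a 3-gon: merge 3 vertices and 3 edges, delete both glued faces → V=34, E=78, F=46.
Check: V − E + F = 34 − 78 + 46 = 2.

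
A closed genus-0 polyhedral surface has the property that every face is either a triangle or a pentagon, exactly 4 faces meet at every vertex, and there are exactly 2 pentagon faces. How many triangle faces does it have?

Let x be the number of triangles; then F = 2 + x.
Edge–face incidences: 2E = 5·2 + 3·x = 10 + 3x.
Every vertex has degree 4, so 4V = 2E.
Euler: V − E + F = 2 ⇒ (2E)/4 − E + (2 + x) = 2.
Multiply by 8: 2·(2E) − 4·(2E) + 8·(2 + x) = 16, i.e. 16 + 8x − 2·(10 + 3x) = 16.
Collecting terms: 2x − 4 = 16, so 2x = 20, so x = 10.
Then 2E = 10 + 3·10 = 40, so E = 20, V = 2E/4 = 10, F = 2 + 10 = 12.

10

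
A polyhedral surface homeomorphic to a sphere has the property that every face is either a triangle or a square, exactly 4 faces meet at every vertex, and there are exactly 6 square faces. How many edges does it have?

Let x be the number of triangles; then F = 6 + x.
Edge–face incidences: 2E = 4·6 + 3·x = 24 + 3x.
Every vertex has degree 4, so 4V = 2E.
Euler: V − E + F = 2 ⇒ (2E)/4 − E + (6 + x) = 2.
Multiply by 8: 2·(2E) − 4·(2E) + 8·(6 + x) = 16, i.e. 48 + 8x − 2·(24 + 3x) = 16.
Collecting terms: 2x = 16, so x = 8.
Then 2E = 24 + 3·8 = 48, so E = 24, V = 2E/4 = 12, F = 6 + 8 = 14.

24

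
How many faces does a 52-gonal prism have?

54

A prism on an n-gon has two n-gon bases and n rectangular sides: V = 2·52 = 104, E = 3·52 = 156, F = 52 + 2 = 54.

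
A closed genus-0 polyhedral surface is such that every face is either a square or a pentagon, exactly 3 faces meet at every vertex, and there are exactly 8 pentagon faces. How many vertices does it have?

Let x be the number of squares; then F = 8 + x.
Edge–face incidences: 2E = 5·8 + 4·x = 40 + 4x.
Every vertex has degree 3, so 3V = 2E.
Euler: V − E + F = 2 ⇒ (2E)/3 − E + (8 + x) = 2.
Multiply by 6: 2·(2E) − 3·(2E) + 6·(8 + x) = 12, i.e. 48 + 6x − (40 + 4x) = 12.
Collecting terms: 2x + 8 = 12, so 2x = 4, so x = 2.
Then 2E = 40 + 4·2 = 48, so E = 24, V = 2E/3 = 16, F = 8 + 2 = 10.

16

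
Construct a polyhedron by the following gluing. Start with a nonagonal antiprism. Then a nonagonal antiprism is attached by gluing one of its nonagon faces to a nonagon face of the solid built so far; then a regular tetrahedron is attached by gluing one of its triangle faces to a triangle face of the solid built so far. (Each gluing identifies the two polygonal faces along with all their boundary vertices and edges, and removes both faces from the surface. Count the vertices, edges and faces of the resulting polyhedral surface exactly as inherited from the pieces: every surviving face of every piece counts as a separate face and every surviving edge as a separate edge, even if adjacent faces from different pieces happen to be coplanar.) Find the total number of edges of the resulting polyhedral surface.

A nonagonal antiprism: V=18, E=36, F=20.
Attach a nonagonal antiprism (V=18, E=36, F=20) along a 9-gon: merge 9 vertices and 9 edges, delete both glued faces → V=27, E=63, F=38.
Attach a regular tetrahedron (V=4, E=6, F=4) along a 3-gon: merge 3 vertices and 3 edges, delete both glued faces → V=28, E=66, F=40.
Check: V − E + F = 28 − 66 + 40 = 2.

66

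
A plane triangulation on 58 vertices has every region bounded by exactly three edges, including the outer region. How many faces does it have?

In a plane triangulation 3F = 2E and V − E + F = 2, so F = 2V − 4 = 2·58 − 4 = 112.

112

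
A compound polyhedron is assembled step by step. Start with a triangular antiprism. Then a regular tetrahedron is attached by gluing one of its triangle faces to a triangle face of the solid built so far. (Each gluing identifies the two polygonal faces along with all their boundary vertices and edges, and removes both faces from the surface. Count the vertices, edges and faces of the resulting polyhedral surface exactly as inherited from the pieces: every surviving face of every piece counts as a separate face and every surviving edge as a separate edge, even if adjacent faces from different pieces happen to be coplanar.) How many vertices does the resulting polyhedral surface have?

7

A triangular antiprism: V=6, E=12, F=8.
Attach a regular tetrahedron (V=4, E=6, F=4) along a 3-gon: merge 3 vertices and 3 edges, delete both glued faces → V=7, E=15, F=10.
Check: V − E + F = 7 − 15 + 10 = 2.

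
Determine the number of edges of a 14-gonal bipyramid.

42

A bipyramid over an n-gon has 2n triangular faces and n + 2 vertices: V = 14 + 2 = 16, E = 3·14 = 42, F = 2·14 = 28.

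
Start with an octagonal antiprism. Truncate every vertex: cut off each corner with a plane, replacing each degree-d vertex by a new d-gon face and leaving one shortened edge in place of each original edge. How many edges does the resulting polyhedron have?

The base solid has V = 16, E = 32, F = 18.
Truncation replaces each original edge-end by a new vertex, so V′ = 2E = 64.
Each original edge survives, and each old vertex of degree d contributes d new edges; summing degrees gives Σd = 2E, so E′ = E + 2E = 3E = 96.
Each original face survives and each original vertex becomes one new face: F′ = F + V = 34.

96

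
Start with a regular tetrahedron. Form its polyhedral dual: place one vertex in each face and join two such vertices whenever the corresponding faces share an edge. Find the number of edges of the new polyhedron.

The base solid has V = 4, E = 6, F = 4.
The dual swaps V and F and preserves E: V′ = F = 4, E′ = E = 6, F′ = V = 4.

6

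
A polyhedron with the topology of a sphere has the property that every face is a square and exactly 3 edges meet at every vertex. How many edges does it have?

12

Each face has 4 edges and each edge borders two faces, so 2E = 4F.
Each vertex has degree 3, so 3V = 2E and hence V = 4F/3.
Euler: V − E + F = 2 ⇒ (4F/3) − (4F/2) + F = 2.
Multiply by 6: (8 − 12 + 6)F = 12, i.e. 2F = 12.
So F = 6, E = 4·6/2 = 12, V = 4·6/3 = 8.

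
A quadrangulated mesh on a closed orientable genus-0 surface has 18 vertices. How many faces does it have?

χ = 2 − 2·0 = 2, and every face is a square so 4F = 2E.
V − E + F = 2 with E = 4F/2 gives 18 − (4/2 − 1)·F = 2, so F = 16 and E = 32.

16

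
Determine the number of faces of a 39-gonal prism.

41

A prism on an n-gon has two n-gon bases and n rectangular sides: V = 2·39 = 78, E = 3·39 = 117, F = 39 + 2 = 41.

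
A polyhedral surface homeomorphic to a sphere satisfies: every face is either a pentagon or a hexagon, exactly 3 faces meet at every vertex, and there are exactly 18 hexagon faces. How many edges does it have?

84

Let x be the number of pentagons; then F = 18 + x.
Edge–face incidences: 2E = 6·18 + 5·x = 108 + 5x.
Every vertex has degree 3, so 3V = 2E.
Euler: V − E + F = 2 ⇒ (2E)/3 − E + (18 + x) = 2.
Multiply by 6: 2·(2E) − 3·(2E) + 6·(18 + x) = 12, i.e. 108 + 6x − (108 + 5x) = 12.
Collecting terms: x = 12.
Then 2E = 108 + 5·12 = 168, so E = 84, V = 2E/3 = 56, F = 18 + 12 = 30.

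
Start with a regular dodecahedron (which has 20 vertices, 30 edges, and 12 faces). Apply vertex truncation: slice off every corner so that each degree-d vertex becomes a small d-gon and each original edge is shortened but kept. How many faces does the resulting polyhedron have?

32

Truncation replaces each original edge-end by a new vertex, so V′ = 2E = 60.
Each original edge survives, and each old vertex of degree d contributes d new edges; summing degrees gives Σd = 2E, so E′ = E + 2E = 3E = 90.
Each original face survives and each original vertex becomes one new face: F′ = F + V = 32.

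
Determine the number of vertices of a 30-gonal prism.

60

A prism on an n-gon has two n-gon bases and n rectangular sides: V = 2·30 = 60, E = 3·30 = 90, F = 30 + 2 = 32.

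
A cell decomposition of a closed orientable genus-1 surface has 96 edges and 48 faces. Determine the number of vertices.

For a closed orientable surface of genus 1, χ = 2 − 2·1 = 0.
V = 0 + E − F = 0 + 96 − 48 = 48.

48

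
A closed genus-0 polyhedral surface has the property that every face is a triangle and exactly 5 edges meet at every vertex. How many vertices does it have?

Each face has 3 edges and each edge borders two faces, so 2E = 3F.
Each vertex has degree 5, so 5V = 2E and hence V = 3F/5.
Euler: V − E + F = 2 ⇒ (3F/5) − (3F/2) + F = 2.
Multiply by 10: (6 − 15 + 10)F = 20, i.e. 1F = 20.
So F = 20, E = 3·20/2 = 30, V = 3·20/5 = 12.

12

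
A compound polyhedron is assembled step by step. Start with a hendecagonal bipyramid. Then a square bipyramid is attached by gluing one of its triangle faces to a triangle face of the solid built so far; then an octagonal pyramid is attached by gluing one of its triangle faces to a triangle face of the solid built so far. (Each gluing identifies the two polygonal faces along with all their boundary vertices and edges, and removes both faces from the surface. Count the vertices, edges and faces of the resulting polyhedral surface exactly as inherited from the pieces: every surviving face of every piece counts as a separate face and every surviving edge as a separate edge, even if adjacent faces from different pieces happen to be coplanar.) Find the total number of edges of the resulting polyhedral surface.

A hendecagonal bipyramid: V=13, E=33, F=22.
Attach a square bipyramid (V=6, E=12, F=8) along a 3-gon: merge 3 vertices and 3 edges, delete both glued faces → V=16, E=42, F=28.
Attach an octagonal pyramid (V=9, E=16, F=9) along a 3-gon: merge 3 vertices and 3 edges, delete both glued faces → V=22, E=55, F=35.
Check: V − E + F = 22 − 55 + 35 = 2.

55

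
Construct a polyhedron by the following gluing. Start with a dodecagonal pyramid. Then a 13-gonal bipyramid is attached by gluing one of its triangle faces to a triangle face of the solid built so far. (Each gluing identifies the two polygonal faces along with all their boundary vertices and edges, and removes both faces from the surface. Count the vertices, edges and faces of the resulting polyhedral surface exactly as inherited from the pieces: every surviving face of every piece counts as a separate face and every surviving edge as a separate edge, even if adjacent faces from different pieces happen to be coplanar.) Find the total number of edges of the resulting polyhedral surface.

60

A dodecagonal pyramid: V=13, E=24, F=13.
Attach a 13-gonal bipyramid (V=15, E=39, F=26) along a 3-gon: merge 3 vertices and 3 edges, delete both glued faces → V=25, E=60, F=37.
Check: V − E + F = 25 − 60 + 37 = 2.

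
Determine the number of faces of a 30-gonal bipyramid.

60

A bipyramid over an n-gon has 2n triangular faces and n + 2 vertices: V = 30 + 2 = 32, E = 3·30 = 90, F = 2·30 = 60.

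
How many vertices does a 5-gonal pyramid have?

6

A pyramid on an n-gon base has one n-gon and n triangles: V = 5 + 1 = 6, E = 2·5 = 10, F = 5 + 1 = 6.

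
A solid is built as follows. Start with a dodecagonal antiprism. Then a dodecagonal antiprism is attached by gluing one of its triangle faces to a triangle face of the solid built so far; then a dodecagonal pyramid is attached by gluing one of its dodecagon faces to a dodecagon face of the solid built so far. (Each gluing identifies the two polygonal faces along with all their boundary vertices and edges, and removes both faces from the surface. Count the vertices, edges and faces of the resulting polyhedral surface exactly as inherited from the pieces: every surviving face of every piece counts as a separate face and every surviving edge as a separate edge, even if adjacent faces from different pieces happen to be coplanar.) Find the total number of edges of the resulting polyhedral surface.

105

A dodecagonal antiprism: V=24, E=48, F=26.
Attach a dodecagonal antiprism (V=24, E=48, F=26) along a 3-gon: merge 3 vertices and 3 edges, delete both glued faces → V=45, E=93, F=50.
Attach a dodecagonal pyramid (V=13, E=24, F=13) along a 12-gon: merge 12 vertices and 12 edges, delete both glued faces → V=46, E=105, F=61.
Check: V − E + F = 46 − 105 + 61 = 2.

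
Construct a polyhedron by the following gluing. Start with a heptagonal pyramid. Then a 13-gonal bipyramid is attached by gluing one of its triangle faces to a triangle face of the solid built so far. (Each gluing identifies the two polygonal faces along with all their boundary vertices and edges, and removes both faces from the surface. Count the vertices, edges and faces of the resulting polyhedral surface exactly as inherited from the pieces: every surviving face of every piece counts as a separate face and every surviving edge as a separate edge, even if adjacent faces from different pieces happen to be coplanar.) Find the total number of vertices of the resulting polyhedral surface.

A heptagonal pyramid: V=8, E=14, F=8.
Attach a 13-gonal bipyramid (V=15, E=39, F=26) along a 3-gon: merge 3 vertices and 3 edges, delete both glued faces → V=20, E=50, F=32.
Check: V − E + F = 20 − 50 + 32 = 2.

20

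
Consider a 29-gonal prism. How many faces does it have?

31

A prism on an n-gon has two n-gon bases and n rectangular sides: V = 2·29 = 58, E = 3·29 = 87, F = 29 + 2 = 31.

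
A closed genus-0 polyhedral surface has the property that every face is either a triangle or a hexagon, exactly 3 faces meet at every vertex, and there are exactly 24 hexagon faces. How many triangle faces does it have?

4

Let x be the number of triangles; then F = 24 + x.
Edge–face incidences: 2E = 6·24 + 3·x = 144 + 3x.
Every vertex has degree 3, so 3V = 2E.
Euler: V − E + F = 2 ⇒ (2E)/3 − E + (24 + x) = 2.
Multiply by 6: 2·(2E) − 3·(2E) + 6·(24 + x) = 12, i.e. 144 + 6x − (144 + 3x) = 12.
Collecting terms: 3x = 12, so x = 4.
Then 2E = 144 + 3·4 = 156, so E = 78, V = 2E/3 = 52, F = 24 + 4 = 28.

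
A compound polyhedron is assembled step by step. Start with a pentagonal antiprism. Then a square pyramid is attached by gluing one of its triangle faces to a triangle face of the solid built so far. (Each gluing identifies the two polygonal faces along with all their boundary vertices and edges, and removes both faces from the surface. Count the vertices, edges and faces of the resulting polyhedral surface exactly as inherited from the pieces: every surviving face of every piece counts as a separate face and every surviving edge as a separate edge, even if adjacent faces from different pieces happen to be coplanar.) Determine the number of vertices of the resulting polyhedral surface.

12

A pentagonal antiprism: V=10, E=20, F=12.
Attach a square pyramid (V=5, E=8, F=5) along a 3-gon: merge 3 vertices and 3 edges, delete both glued faces → V=12, E=25, F=15.
Check: V − E + F = 12 − 25 + 15 = 2.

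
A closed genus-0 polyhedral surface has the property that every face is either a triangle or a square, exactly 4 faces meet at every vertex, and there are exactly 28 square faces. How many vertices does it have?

34

Let x be the number of triangles; then F = 28 + x.
Edge–face incidences: 2E = 4·28 + 3·x = 112 + 3x.
Every vertex has degree 4, so 4V = 2E.
Euler: V − E + F = 2 ⇒ (2E)/4 − E + (28 + x) = 2.
Multiply by 8: 2·(2E) − 4·(2E) + 8·(28 + x) = 16, i.e. 224 + 8x − 2·(112 + 3x) = 16.
Collecting terms: 2x = 16, so x = 8.
Then 2E = 112 + 3·8 = 136, so E = 68, V = 2E/4 = 34, F = 28 + 8 = 36.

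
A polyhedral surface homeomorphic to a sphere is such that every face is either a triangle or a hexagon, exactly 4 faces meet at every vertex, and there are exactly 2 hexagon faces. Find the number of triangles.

Let x be the number of triangles; then F = 2 + x.
Edge–face incidences: 2E = 6·2 + 3·x = 12 + 3x.
Every vertex has degree 4, so 4V = 2E.
Euler: V − E + F = 2 ⇒ (2E)/4 − E + (2 + x) = 2.
Multiply by 8: 2·(2E) − 4·(2E) + 8·(2 + x) = 16, i.e. 16 + 8x − 2·(12 + 3x) = 16.
Collecting terms: 2x − 8 = 16, so 2x = 24, so x = 12.
Then 2E = 12 + 3·12 = 48, so E = 24, V = 2E/4 = 12, F = 2 + 12 = 14.

12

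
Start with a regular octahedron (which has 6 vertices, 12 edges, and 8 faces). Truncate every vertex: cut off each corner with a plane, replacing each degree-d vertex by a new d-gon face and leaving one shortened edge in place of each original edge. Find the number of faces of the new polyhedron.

14

Truncation replaces each original edge-end by a new vertex, so V′ = 2E = 24.
Each original edge survives, and each old vertex of degree d contributes d new edges; summing degrees gives Σd = 2E, so E′ = E + 2E = 3E = 36.
Each original face survives and each original vertex becomes one new face: F′ = F + V = 14.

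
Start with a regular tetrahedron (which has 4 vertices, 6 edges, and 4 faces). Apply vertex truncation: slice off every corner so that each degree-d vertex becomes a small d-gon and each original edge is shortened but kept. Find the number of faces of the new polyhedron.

Truncation replaces each original edge-end by a new vertex, so V′ = 2E = 12.
Each original edge survives, and each old vertex of degree d contributes d new edges; summing degrees gives Σd = 2E, so E′ = E + 2E = 3E = 18.
Each original face survives and each original vertex becomes one new face: F′ = F + V = 8.

8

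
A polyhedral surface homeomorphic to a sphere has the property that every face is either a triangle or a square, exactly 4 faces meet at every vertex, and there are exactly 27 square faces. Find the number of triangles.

8

Let x be the number of triangles; then F = 27 + x.
Edge–face incidences: 2E = 4·27 + 3·x = 108 + 3x.
Every vertex has degree 4, so 4V = 2E.
Euler: V − E + F = 2 ⇒ (2E)/4 − E + (27 + x) = 2.
Multiply by 8: 2·(2E) − 4·(2E) + 8·(27 + x) = 16, i.e. 216 + 8x − 2·(108 + 3x) = 16.
Collecting terms: 2x = 16, so x = 8.
Then 2E = 108 + 3·8 = 132, so E = 66, V = 2E/4 = 33, F = 27 + 8 = 35.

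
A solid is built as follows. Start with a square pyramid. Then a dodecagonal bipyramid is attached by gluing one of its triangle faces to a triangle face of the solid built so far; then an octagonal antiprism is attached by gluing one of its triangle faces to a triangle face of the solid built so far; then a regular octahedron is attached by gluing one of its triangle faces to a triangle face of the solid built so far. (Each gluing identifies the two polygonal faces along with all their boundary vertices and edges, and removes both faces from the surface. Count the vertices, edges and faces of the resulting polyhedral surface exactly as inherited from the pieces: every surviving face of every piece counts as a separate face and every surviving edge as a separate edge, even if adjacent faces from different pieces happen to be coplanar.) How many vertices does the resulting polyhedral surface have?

32

A square pyramid: V=5, E=8, F=5.
Attach a dodecagonal bipyramid (V=14, E=36, F=24) along a 3-gon: merge 3 vertices and 3 edges, delete both glued faces → V=16, E=41, F=27.
Attach an octagonal antiprism (V=16, E=32, F=18) along a 3-gon: merge 3 vertices and 3 edges, delete both glued faces → V=29, E=70, F=43.
Attach a regular octahedron (V=6, E=12, F=8) along a 3-gon: merge 3 vertices and 3 edges, delete both glued faces → V=32, E=79, F=49.
Check: V − E + F = 32 − 79 + 49 = 2.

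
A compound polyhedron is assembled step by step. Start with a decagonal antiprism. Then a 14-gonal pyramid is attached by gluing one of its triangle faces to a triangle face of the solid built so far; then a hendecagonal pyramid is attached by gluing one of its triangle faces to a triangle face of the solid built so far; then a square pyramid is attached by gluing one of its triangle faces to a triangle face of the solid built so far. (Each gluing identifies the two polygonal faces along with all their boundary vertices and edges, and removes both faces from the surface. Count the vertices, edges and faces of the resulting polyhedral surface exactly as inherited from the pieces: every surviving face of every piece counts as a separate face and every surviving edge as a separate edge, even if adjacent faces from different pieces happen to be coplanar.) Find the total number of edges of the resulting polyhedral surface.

89

A decagonal antiprism: V=20, E=40, F=22.
Attach a 14-gonal pyramid (V=15, E=28, F=15) along a 3-gon: merge 3 vertices and 3 edges, delete both glued faces → V=32, E=65, F=35.
Attach a hendecagonal pyramid (V=12, E=22, F=12) along a 3-gon: merge 3 vertices and 3 edges, delete both glued faces → V=41, E=84, F=45.
Attach a square pyramid (V=5, E=8, F=5) along a 3-gon: merge 3 vertices and 3 edges, delete both glued faces → V=43, E=89, F=48.
Check: V − E + F = 43 − 89 + 48 = 2.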